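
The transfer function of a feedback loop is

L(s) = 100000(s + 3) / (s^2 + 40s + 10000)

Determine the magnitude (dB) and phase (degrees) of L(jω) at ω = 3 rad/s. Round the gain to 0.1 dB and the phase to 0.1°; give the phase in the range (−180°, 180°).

32.6 dB, 44.3°

At s = jω = j3:
zero (s+3): 3 + j3 → |·| = √(3²+3²) = √18 ≈ 4.2426, ∠ = arctan(3/3) ≈ 45.00°
quadratic: (j3)² + 40·j3 + 10000 = 9991 + j120 → |·| ≈ 9991.7, ∠ ≈ 0.69°
|L| = 100000 · 4.2426 / 9991.7 ≈ 42.461
Gain = 20 log₁₀(42.461) ≈ 32.56 dB
∠L = 45.00° − 0.69° = 44.31°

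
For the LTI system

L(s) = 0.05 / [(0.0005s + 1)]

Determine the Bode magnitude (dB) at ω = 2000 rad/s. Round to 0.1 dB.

-29.0 dB

At ω = 2000 rad/s:
pole (1 + j2000·0.0005) = 1 + j1 → |·| ≈ 1.4142, ∠ ≈ 45.00°
|L| = 0.05 · 1 / (1.4142) ≈ 0.035356
Gain = 20 log₁₀(0.035356) ≈ -29.03 dB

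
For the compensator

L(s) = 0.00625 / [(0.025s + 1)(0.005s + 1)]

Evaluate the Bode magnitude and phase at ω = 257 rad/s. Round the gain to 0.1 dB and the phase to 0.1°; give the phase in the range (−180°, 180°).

-64.6 dB, -133.3°

At ω = 257 rad/s:
pole (1 + j257·0.025) = 1 + j6.425 → |·| ≈ 6.5024, ∠ ≈ 81.15°
pole (1 + j257·0.005) = 1 + j1.285 → |·| ≈ 1.6283, ∠ ≈ 52.11°
|L| = 0.00625 · 1 / (6.5024 · 1.6283) ≈ 0.0005903
Gain = 20 log₁₀(0.0005903) ≈ -64.58 dB
∠L = (0°) − (81.15° + 52.11°) = -133.26°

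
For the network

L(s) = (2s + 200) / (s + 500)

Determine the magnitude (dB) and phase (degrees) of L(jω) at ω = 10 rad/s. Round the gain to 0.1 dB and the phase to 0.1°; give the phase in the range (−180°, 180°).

-7.9 dB, 4.6°

Substitute s = j10:
Numerator: 2(j10) + 200 = 200 + j20
Denominator: (j10) + 500 = 500 + j10
|N| = √(200² + 20²) ≈ 201, ∠N ≈ 5.71°
|D| = √(500² + 10²) ≈ 500.1, ∠D ≈ 1.15°
|L| = 201 / 500.1 ≈ 0.40192
Gain = 20 log₁₀(0.40192) ≈ -7.92 dB
∠L = 5.71° − 1.15° = 4.56°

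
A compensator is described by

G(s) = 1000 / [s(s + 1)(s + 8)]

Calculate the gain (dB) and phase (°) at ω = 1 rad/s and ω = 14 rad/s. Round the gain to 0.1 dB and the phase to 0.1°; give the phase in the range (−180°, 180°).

At s = jω = j1:
pole (s+1): 1 + j1 → |·| = √(1²+1²) = √2 ≈ 1.4142, ∠ = arctan(1/1) ≈ 45.00°
pole (s+8): 8 + j1 → |·| = √(8²+1²) = √65 ≈ 8.0623, ∠ = arctan(1/8) ≈ 7.13°
pole at origin: |s| = 1, ∠ = 90.00° (in denominator)
|G| = 1000 / 11.402 ≈ 87.704
Gain = 20 log₁₀(87.704) ≈ 38.86 dB
∠G = 0.00° − 142.13° = -142.13°

At s = jω = j14:
pole (s+1): 1 + j14 → |·| = √(1²+14²) = √197 ≈ 14.036, ∠ = arctan(14/1) ≈ 85.91°
pole (s+8): 8 + j14 → |·| = √(8²+14²) = √260 ≈ 16.125, ∠ = arctan(14/8) ≈ 60.26°
pole at origin: |s| = 14, ∠ = 90.00° (in denominator)
|G| = 1000 / 3168.6 ≈ 0.3156
Gain = 20 log₁₀(0.3156) ≈ -10.02 dB
∠G = 0.00° − 236.17° = -236.17° ≡ 123.83° (principal value)

ω = 1: 38.9 dB, -142.1°; ω = 14: -10.0 dB, 123.8°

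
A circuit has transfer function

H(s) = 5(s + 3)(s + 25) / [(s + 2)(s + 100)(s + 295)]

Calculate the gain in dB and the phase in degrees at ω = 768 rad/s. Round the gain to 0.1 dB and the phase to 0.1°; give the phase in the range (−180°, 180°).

-44.4 dB, -63.5°

At s = jω = j768:
zero (s+3): 3 + j768 → |·| = √(3²+768²) = √589833 ≈ 768.01, ∠ = arctan(768/3) ≈ 89.78°
zero (s+25): 25 + j768 → |·| = √(25²+768²) = √590449 ≈ 768.41, ∠ = arctan(768/25) ≈ 88.14°
pole (s+2): 2 + j768 → |·| = √(2²+768²) = √589828 ≈ 768, ∠ = arctan(768/2) ≈ 89.85°
pole (s+100): 100 + j768 → |·| = √(100²+768²) = √599824 ≈ 774.48, ∠ = arctan(768/100) ≈ 82.58°
pole (s+295): 295 + j768 → |·| = √(295²+768²) = √676849 ≈ 822.71, ∠ = arctan(768/295) ≈ 68.99°
|H| = 5 · 5.9015e+05 / 4.8935e+08 ≈ 0.0060299
Gain = 20 log₁₀(0.0060299) ≈ -44.39 dB
∠H = 177.92° − 241.42° = -63.50°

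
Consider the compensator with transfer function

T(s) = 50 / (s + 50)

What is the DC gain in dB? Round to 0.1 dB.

T(0) = 50 / (50) = 1
20 log₁₀(1) ≈ 0.00 dB

0.0 dB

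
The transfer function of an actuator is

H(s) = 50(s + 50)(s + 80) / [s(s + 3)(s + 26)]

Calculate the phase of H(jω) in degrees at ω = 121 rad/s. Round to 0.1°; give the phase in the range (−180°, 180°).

-132.4°

At s = jω = j121:
zero (s+50): 50 + j121 → |·| = √(50²+121²) = √17141 ≈ 130.92, ∠ = arctan(121/50) ≈ 67.55°
zero (s+80): 80 + j121 → |·| = √(80²+121²) = √21041 ≈ 145.06, ∠ = arctan(121/80) ≈ 56.53°
pole (s+3): 3 + j121 → |·| = √(3²+121²) = √14650 ≈ 121.04, ∠ = arctan(121/3) ≈ 88.58°
pole (s+26): 26 + j121 → |·| = √(26²+121²) = √15317 ≈ 123.76, ∠ = arctan(121/26) ≈ 77.87°
pole at origin: |s| = 121, ∠ = 90.00° (in denominator)
∠H = 124.08° − 256.45° = -132.37°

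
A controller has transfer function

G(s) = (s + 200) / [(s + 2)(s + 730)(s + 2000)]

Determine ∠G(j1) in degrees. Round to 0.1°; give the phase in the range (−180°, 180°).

At s = jω = j1:
zero (s+200): 200 + j1 → |·| = √(200²+1²) = √40001 ≈ 200, ∠ = arctan(1/200) ≈ 0.29°
pole (s+2): 2 + j1 → |·| = √(2²+1²) = √5 ≈ 2.2361, ∠ = arctan(1/2) ≈ 26.57°
pole (s+730): 730 + j1 → |·| = √(730²+1²) = √532901 ≈ 730, ∠ = arctan(1/730) ≈ 0.08°
pole (s+2000): 2000 + j1 → |·| = √(2000²+1²) = √4000001 ≈ 2000, ∠ = arctan(1/2000) ≈ 0.03°
∠G = 0.29° − 26.68° = -26.39°

-26.4°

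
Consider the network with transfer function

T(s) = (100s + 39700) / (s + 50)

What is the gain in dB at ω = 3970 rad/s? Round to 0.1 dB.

Substitute s = j3970:
Numerator: 100(j3970) + 39700 = 39700 + j397000
Denominator: (j3970) + 50 = 50 + j3970
|N| = √(39700² + 397000²) ≈ 3.9898e+05, ∠N ≈ 84.29°
|D| = √(50² + 3970²) ≈ 3970.3, ∠D ≈ 89.28°
|T| = 3.9898e+05 / 3970.3 ≈ 100.49
Gain = 20 log₁₀(100.49) ≈ 40.04 dB

40.0 dB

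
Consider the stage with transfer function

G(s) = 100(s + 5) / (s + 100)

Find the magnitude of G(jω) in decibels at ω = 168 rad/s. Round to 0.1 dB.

At s = jω = j168:
zero (s+5): 5 + j168 → |·| = √(5²+168²) = √28249 ≈ 168.07, ∠ = arctan(168/5) ≈ 88.30°
pole (s+100): 100 + j168 → |·| = √(100²+168²) = √38224 ≈ 195.51, ∠ = arctan(168/100) ≈ 59.24°
|G| = 100 · 168.07 / 195.51 ≈ 85.965
Gain = 20 log₁₀(85.965) ≈ 38.69 dB

38.7 dB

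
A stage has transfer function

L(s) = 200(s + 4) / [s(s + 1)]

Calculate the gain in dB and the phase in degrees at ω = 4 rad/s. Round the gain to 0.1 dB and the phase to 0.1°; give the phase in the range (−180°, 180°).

At s = jω = j4:
zero (s+4): 4 + j4 → |·| = √(4²+4²) = √32 ≈ 5.6569, ∠ = arctan(4/4) ≈ 45.00°
pole (s+1): 1 + j4 → |·| = √(1²+4²) = √17 ≈ 4.1231, ∠ = arctan(4/1) ≈ 75.96°
pole at origin: |s| = 4, ∠ = 90.00° (in denominator)
|L| = 200 · 5.6569 / 16.492 ≈ 68.602
Gain = 20 log₁₀(68.602) ≈ 36.73 dB
∠L = 45.00° − 165.96° = -120.96°

36.7 dB, -121.0°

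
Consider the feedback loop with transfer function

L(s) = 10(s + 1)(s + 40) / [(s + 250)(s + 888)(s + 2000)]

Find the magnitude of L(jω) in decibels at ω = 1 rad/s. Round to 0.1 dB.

-117.9 dB

At s = jω = j1:
zero (s+1): 1 + j1 → |·| = √(1²+1²) = √2 ≈ 1.4142, ∠ = arctan(1/1) ≈ 45.00°
zero (s+40): 40 + j1 → |·| = √(40²+1²) = √1601 ≈ 40.012, ∠ = arctan(1/40) ≈ 1.43°
pole (s+250): 250 + j1 → |·| = √(250²+1²) = √62501 ≈ 250, ∠ = arctan(1/250) ≈ 0.23°
pole (s+888): 888 + j1 → |·| = √(888²+1²) = √788545 ≈ 888, ∠ = arctan(1/888) ≈ 0.06°
pole (s+2000): 2000 + j1 → |·| = √(2000²+1²) = √4000001 ≈ 2000, ∠ = arctan(1/2000) ≈ 0.03°
|L| = 10 · 56.585 / 4.44e+08 ≈ 1.2744e-06
Gain = 20 log₁₀(1.2744e-06) ≈ -117.89 dB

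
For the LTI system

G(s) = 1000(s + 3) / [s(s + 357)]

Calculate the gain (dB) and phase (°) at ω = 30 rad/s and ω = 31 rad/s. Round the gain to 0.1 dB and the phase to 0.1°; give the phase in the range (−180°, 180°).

ω = 30: 9.0 dB, -10.5°; ω = 31: 9.0 dB, -10.5°

At s = jω = j30:
zero (s+3): 3 + j30 → |·| = √(3²+30²) = √909 ≈ 30.15, ∠ = arctan(30/3) ≈ 84.29°
pole (s+357): 357 + j30 → |·| = √(357²+30²) = √128349 ≈ 358.26, ∠ = arctan(30/357) ≈ 4.80°
pole at origin: |s| = 30, ∠ = 90.00° (in denominator)
|G| = 1000 · 30.15 / 10748 ≈ 2.8052
Gain = 20 log₁₀(2.8052) ≈ 8.96 dB
∠G = 84.29° − 94.80° = -10.51°

At s = jω = j31:
zero (s+3): 3 + j31 → |·| = √(3²+31²) = √970 ≈ 31.145, ∠ = arctan(31/3) ≈ 84.47°
pole (s+357): 357 + j31 → |·| = √(357²+31²) = √128410 ≈ 358.34, ∠ = arctan(31/357) ≈ 4.96°
pole at origin: |s| = 31, ∠ = 90.00° (in denominator)
|G| = 1000 · 31.145 / 11109 ≈ 2.8036
Gain = 20 log₁₀(2.8036) ≈ 8.95 dB
∠G = 84.47° − 94.96° = -10.49°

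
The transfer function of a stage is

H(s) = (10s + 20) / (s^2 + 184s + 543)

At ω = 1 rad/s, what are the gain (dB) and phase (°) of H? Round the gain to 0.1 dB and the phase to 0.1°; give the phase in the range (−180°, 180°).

-28.2 dB, 7.8°

Substitute s = j1:
Numerator: 10(j1) + 20 = 20 + j10
Denominator: (j1)^2 + 184(j1) + 543 = 542 + j184
|N| = √(20² + 10²) ≈ 22.361, ∠N ≈ 26.57°
|D| = √(542² + 184²) ≈ 572.38, ∠D ≈ 18.75°
|H| = 22.361 / 572.38 ≈ 0.039067
Gain = 20 log₁₀(0.039067) ≈ -28.16 dB
∠H = 26.57° − 18.75° = 7.82°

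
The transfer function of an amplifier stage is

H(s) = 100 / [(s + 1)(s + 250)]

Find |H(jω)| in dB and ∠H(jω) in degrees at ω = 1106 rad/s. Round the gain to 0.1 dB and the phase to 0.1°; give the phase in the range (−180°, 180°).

-82.0 dB, -167.2°

At s = jω = j1106:
pole (s+1): 1 + j1106 → |·| = √(1²+1106²) = √1223237 ≈ 1106, ∠ = arctan(1106/1) ≈ 89.95°
pole (s+250): 250 + j1106 → |·| = √(250²+1106²) = √1285736 ≈ 1133.9, ∠ = arctan(1106/250) ≈ 77.26°
|H| = 100 / 1.2541e+06 ≈ 7.9738e-05
Gain = 20 log₁₀(7.9738e-05) ≈ -81.97 dB
∠H = 0.00° − 167.21° = -167.21°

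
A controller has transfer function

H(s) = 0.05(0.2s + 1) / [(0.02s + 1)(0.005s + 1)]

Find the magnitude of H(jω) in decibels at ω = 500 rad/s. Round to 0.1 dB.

-14.7 dB

At ω = 500 rad/s:
zero (1 + j500·0.2) = 1 + j100 → |·| ≈ 100, ∠ ≈ 89.43°
pole (1 + j500·0.02) = 1 + j10 → |·| ≈ 10.05, ∠ ≈ 84.29°
pole (1 + j500·0.005) = 1 + j2.5 → |·| ≈ 2.6926, ∠ ≈ 68.20°
|H| = 0.05 · 100 / (10.05 · 2.6926) ≈ 0.18477
Gain = 20 log₁₀(0.18477) ≈ -14.67 dB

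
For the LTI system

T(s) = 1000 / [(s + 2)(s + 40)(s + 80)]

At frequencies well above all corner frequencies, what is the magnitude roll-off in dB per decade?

-60 dB/decade

Each pole contributes −20 dB/decade at high frequency; each zero contributes +20 dB/decade.
Net: 0 zero(s) − 3 pole(s) → -60 dB/decade.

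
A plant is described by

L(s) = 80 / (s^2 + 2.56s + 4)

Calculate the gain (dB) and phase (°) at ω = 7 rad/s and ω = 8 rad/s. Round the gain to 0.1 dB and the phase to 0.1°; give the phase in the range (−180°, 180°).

ω = 7: 4.4 dB, -158.3°; ω = 8: 2.0 dB, -161.2°

At s = jω = j7:
quadratic: (j7)² + 2.56·j7 + 4 = -45 + j17.92 → |·| ≈ 48.437, ∠ ≈ 158.29°
|L| = 80 / 48.437 ≈ 1.6516
Gain = 20 log₁₀(1.6516) ≈ 4.36 dB
∠L = 0.00° − 158.29° = -158.29°

At s = jω = j8:
quadratic: (j8)² + 2.56·j8 + 4 = -60 + j20.48 → |·| ≈ 63.399, ∠ ≈ 161.15°
|L| = 80 / 63.399 ≈ 1.2618
Gain = 20 log₁₀(1.2618) ≈ 2.02 dB
∠L = 0.00° − 161.15° = -161.15°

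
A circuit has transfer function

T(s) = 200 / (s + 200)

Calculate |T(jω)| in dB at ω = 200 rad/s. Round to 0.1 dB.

At s = jω = j200:
pole (s+200): 200 + j200 → |·| = √(200²+200²) = √80000 ≈ 282.84, ∠ = arctan(200/200) ≈ 45.00°
|T| = 200 / 282.84 ≈ 0.70711
Gain = 20 log₁₀(0.70711) ≈ -3.01 dB

-3.0 dB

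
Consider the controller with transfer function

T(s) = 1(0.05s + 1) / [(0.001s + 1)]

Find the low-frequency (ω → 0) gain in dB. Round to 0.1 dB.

T(0) = 1 · 1 / 1 = 1
20 log₁₀(1) ≈ 0.00 dB

0.0 dB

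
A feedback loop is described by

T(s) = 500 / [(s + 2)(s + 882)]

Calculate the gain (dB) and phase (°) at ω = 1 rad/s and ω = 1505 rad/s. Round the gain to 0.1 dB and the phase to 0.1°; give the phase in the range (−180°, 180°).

At s = jω = j1:
pole (s+2): 2 + j1 → |·| = √(2²+1²) = √5 ≈ 2.2361, ∠ = arctan(1/2) ≈ 26.57°
pole (s+882): 882 + j1 → |·| = √(882²+1²) = √777925 ≈ 882, ∠ = arctan(1/882) ≈ 0.06°
|T| = 500 / 1972.2 ≈ 0.25352
Gain = 20 log₁₀(0.25352) ≈ -11.92 dB
∠T = 0.00° − 26.63° = -26.63°

At s = jω = j1505:
pole (s+2): 2 + j1505 → |·| = √(2²+1505²) = √2265029 ≈ 1505, ∠ = arctan(1505/2) ≈ 89.92°
pole (s+882): 882 + j1505 → |·| = √(882²+1505²) = √3042949 ≈ 1744.4, ∠ = arctan(1505/882) ≈ 59.63°
|T| = 500 / 2.6253e+06 ≈ 0.00019045
Gain = 20 log₁₀(0.00019045) ≈ -74.40 dB
∠T = 0.00° − 149.55° = -149.55°

ω = 1: -11.9 dB, -26.6°; ω = 1505: -74.4 dB, -149.6°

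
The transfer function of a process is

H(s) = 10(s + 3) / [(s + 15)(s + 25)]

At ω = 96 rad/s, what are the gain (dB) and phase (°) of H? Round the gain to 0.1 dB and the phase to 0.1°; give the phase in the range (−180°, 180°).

-20.0 dB, -68.3°

At s = jω = j96:
zero (s+3): 3 + j96 → |·| = √(3²+96²) = √9225 ≈ 96.047, ∠ = arctan(96/3) ≈ 88.21°
pole (s+15): 15 + j96 → |·| = √(15²+96²) = √9441 ≈ 97.165, ∠ = arctan(96/15) ≈ 81.12°
pole (s+25): 25 + j96 → |·| = √(25²+96²) = √9841 ≈ 99.202, ∠ = arctan(96/25) ≈ 75.40°
|H| = 10 · 96.047 / 9639 ≈ 0.099644
Gain = 20 log₁₀(0.099644) ≈ -20.03 dB
∠H = 88.21° − 156.52° = -68.31°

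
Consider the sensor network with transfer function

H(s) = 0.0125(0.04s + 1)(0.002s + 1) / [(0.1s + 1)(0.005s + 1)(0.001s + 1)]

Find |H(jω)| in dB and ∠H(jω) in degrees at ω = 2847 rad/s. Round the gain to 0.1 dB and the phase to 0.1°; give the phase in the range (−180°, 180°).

At ω = 2847 rad/s:
zero (1 + j2847·0.04) = 1 + j113.88 → |·| ≈ 113.88, ∠ ≈ 89.50°
zero (1 + j2847·0.002) = 1 + j5.694 → |·| ≈ 5.7811, ∠ ≈ 80.04°
pole (1 + j2847·0.1) = 1 + j284.7 → |·| ≈ 284.7, ∠ ≈ 89.80°
pole (1 + j2847·0.005) = 1 + j14.235 → |·| ≈ 14.27, ∠ ≈ 85.98°
pole (1 + j2847·0.001) = 1 + j2.847 → |·| ≈ 3.0175, ∠ ≈ 70.65°
|H| = 0.0125 · 113.88 · 5.7811 / (284.7 · 14.27 · 3.0175) ≈ 0.00067129
Gain = 20 log₁₀(0.00067129) ≈ -63.46 dB
∠H = (89.50° + 80.04°) − (89.80° + 85.98° + 70.65°) = -76.89°

-63.5 dB, -76.9°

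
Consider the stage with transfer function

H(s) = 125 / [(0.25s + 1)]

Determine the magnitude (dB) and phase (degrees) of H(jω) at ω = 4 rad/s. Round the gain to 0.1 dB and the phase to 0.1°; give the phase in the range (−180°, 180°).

38.9 dB, -45.0°

At ω = 4 rad/s:
pole (1 + j4·0.25) = 1 + j1 → |·| ≈ 1.4142, ∠ ≈ 45.00°
|H| = 125 · 1 / (1.4142) ≈ 88.389
Gain = 20 log₁₀(88.389) ≈ 38.93 dB
∠H = (0°) − (45.00°) = -45.00°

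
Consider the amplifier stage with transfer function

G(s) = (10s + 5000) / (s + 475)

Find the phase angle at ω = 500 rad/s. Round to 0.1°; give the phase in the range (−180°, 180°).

Substitute s = j500:
Numerator: 10(j500) + 5000 = 5000 + j5000
Denominator: (j500) + 475 = 475 + j500
|N| = √(5000² + 5000²) ≈ 7071.1, ∠N ≈ 45.00°
|D| = √(475² + 500²) ≈ 689.66, ∠D ≈ 46.47°
∠G = 45.00° − 46.47° = -1.47°

-1.5°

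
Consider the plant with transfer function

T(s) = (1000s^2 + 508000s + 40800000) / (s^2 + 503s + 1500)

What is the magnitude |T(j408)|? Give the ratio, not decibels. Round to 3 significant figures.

Substitute s = j408:
Numerator: 1000(j408)^2 + 508000(j408) + 40800000 = -125664000 + j207264000
Denominator: (j408)^2 + 503(j408) + 1500 = -164964 + j205224
|N| = √(125664000² + 207264000²) ≈ 2.4238e+08, ∠N ≈ 121.23°
|D| = √(164964² + 205224²) ≈ 2.6331e+05, ∠D ≈ 128.79°
|T| = 2.4238e+08 / 2.6331e+05 ≈ 920.51

921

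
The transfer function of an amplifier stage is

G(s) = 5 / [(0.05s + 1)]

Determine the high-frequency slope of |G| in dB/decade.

Each pole contributes −20 dB/decade at high frequency; each zero contributes +20 dB/decade.
Net: 0 zero(s) − 1 pole(s) → -20 dB/decade.

-20 dB/decade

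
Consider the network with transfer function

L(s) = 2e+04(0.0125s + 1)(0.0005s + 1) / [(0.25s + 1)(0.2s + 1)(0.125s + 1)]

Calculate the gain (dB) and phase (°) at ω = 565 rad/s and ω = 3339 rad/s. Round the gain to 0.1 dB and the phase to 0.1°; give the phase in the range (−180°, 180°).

ω = 565: -17.6 dB, -170.6°; ω = 3339: -43.1 dB, -122.0°

At ω = 565 rad/s:
zero (1 + j565·0.0125) = 1 + j7.0625 → |·| ≈ 7.1329, ∠ ≈ 81.94°
zero (1 + j565·0.0005) = 1 + j0.2825 → |·| ≈ 1.0391, ∠ ≈ 15.77°
pole (1 + j565·0.25) = 1 + j141.25 → |·| ≈ 141.25, ∠ ≈ 89.59°
pole (1 + j565·0.2) = 1 + j113 → |·| ≈ 113, ∠ ≈ 89.49°
pole (1 + j565·0.125) = 1 + j70.625 → |·| ≈ 70.632, ∠ ≈ 89.19°
|L| = 2e+04 · 7.1329 · 1.0391 / (141.25 · 113 · 70.632) ≈ 0.13149
Gain = 20 log₁₀(0.13149) ≈ -17.62 dB
∠L = (81.94° + 15.77°) − (89.59° + 89.49° + 89.19°) = -170.56°

At ω = 3339 rad/s:
zero (1 + j3339·0.0125) = 1 + j41.7375 → |·| ≈ 41.749, ∠ ≈ 88.63°
zero (1 + j3339·0.0005) = 1 + j1.6695 → |·| ≈ 1.9461, ∠ ≈ 59.08°
pole (1 + j3339·0.25) = 1 + j834.75 → |·| ≈ 834.75, ∠ ≈ 89.93°
pole (1 + j3339·0.2) = 1 + j667.8 → |·| ≈ 667.8, ∠ ≈ 89.91°
pole (1 + j3339·0.125) = 1 + j417.375 → |·| ≈ 417.38, ∠ ≈ 89.86°
|L| = 2e+04 · 41.749 · 1.9461 / (834.75 · 667.8 · 417.38) ≈ 0.006984
Gain = 20 log₁₀(0.006984) ≈ -43.12 dB
∠L = (88.63° + 59.08°) − (89.93° + 89.91° + 89.86°) = -121.99°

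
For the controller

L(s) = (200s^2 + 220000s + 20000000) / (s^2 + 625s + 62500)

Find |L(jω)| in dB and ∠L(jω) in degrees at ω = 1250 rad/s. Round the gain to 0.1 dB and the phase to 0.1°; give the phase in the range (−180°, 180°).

47.5 dB, -15.7°

Substitute s = j1250:
Numerator: 200(j1250)^2 + 220000(j1250) + 20000000 = -292500000 + j275000000
Denominator: (j1250)^2 + 625(j1250) + 62500 = -1500000 + j781250
|N| = √(292500000² + 275000000²) ≈ 4.0147e+08, ∠N ≈ 136.77°
|D| = √(1500000² + 781250²) ≈ 1.6913e+06, ∠D ≈ 152.49°
|L| = 4.0147e+08 / 1.6913e+06 ≈ 237.37
Gain = 20 log₁₀(237.37) ≈ 47.51 dB
∠L = 136.77° − 152.49° = -15.72°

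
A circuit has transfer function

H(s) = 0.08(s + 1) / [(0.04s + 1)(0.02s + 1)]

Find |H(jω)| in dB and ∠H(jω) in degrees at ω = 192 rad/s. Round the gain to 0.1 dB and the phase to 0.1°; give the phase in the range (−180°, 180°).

At ω = 192 rad/s:
zero (1 + j192·1) = 1 + j192 → |·| ≈ 192, ∠ ≈ 89.70°
pole (1 + j192·0.04) = 1 + j7.68 → |·| ≈ 7.7448, ∠ ≈ 82.58°
pole (1 + j192·0.02) = 1 + j3.84 → |·| ≈ 3.9681, ∠ ≈ 75.40°
|H| = 0.08 · 192 / (7.7448 · 3.9681) ≈ 0.4998
Gain = 20 log₁₀(0.4998) ≈ -6.02 dB
∠H = (89.70°) − (82.58° + 75.40°) = -68.28°

-6.0 dB, -68.3°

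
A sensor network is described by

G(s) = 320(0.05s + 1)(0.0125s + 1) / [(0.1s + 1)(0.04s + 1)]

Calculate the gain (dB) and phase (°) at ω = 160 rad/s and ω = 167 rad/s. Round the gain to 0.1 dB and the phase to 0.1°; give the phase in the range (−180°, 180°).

ω = 160: 34.9 dB, -21.2°; ω = 167: 34.8 dB, -20.5°

At ω = 160 rad/s:
zero (1 + j160·0.05) = 1 + j8 → |·| ≈ 8.0623, ∠ ≈ 82.87°
zero (1 + j160·0.0125) = 1 + j2 → |·| ≈ 2.2361, ∠ ≈ 63.43°
pole (1 + j160·0.1) = 1 + j16 → |·| ≈ 16.031, ∠ ≈ 86.42°
pole (1 + j160·0.04) = 1 + j6.4 → |·| ≈ 6.4777, ∠ ≈ 81.12°
|G| = 320 · 8.0623 · 2.2361 / (16.031 · 6.4777) ≈ 55.554
Gain = 20 log₁₀(55.554) ≈ 34.89 dB
∠G = (82.87° + 63.43°) − (86.42° + 81.12°) = -21.24°

At ω = 167 rad/s:
zero (1 + j167·0.05) = 1 + j8.35 → |·| ≈ 8.4097, ∠ ≈ 83.17°
zero (1 + j167·0.0125) = 1 + j2.0875 → |·| ≈ 2.3147, ∠ ≈ 64.40°
pole (1 + j167·0.1) = 1 + j16.7 → |·| ≈ 16.73, ∠ ≈ 86.57°
pole (1 + j167·0.04) = 1 + j6.68 → |·| ≈ 6.7544, ∠ ≈ 81.49°
|G| = 320 · 8.4097 · 2.3147 / (16.73 · 6.7544) ≈ 55.124
Gain = 20 log₁₀(55.124) ≈ 34.83 dB
∠G = (83.17° + 64.40°) − (86.57° + 81.49°) = -20.49°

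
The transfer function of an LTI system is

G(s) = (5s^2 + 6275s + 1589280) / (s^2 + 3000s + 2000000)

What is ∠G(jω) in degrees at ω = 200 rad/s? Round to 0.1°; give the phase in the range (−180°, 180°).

Substitute s = j200:
Numerator: 5(j200)^2 + 6275(j200) + 1589280 = 1389280 + j1255000
Denominator: (j200)^2 + 3000(j200) + 2000000 = 1960000 + j600000
|N| = √(1389280² + 1255000²) ≈ 1.8722e+06, ∠N ≈ 42.09°
|D| = √(1960000² + 600000²) ≈ 2.0498e+06, ∠D ≈ 17.02°
∠G = 42.09° − 17.02° = 25.07°

25.1°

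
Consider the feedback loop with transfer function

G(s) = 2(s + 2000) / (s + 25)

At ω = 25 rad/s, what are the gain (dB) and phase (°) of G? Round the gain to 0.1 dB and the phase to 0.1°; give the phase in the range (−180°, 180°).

At s = jω = j25:
zero (s+2000): 2000 + j25 → |·| = √(2000²+25²) = √4000625 ≈ 2000.2, ∠ = arctan(25/2000) ≈ 0.72°
pole (s+25): 25 + j25 → |·| = √(25²+25²) = √1250 ≈ 35.355, ∠ = arctan(25/25) ≈ 45.00°
|G| = 2 · 2000.2 / 35.355 ≈ 113.15
Gain = 20 log₁₀(113.15) ≈ 41.07 dB
∠G = 0.72° − 45.00° = -44.28°

41.1 dB, -44.3°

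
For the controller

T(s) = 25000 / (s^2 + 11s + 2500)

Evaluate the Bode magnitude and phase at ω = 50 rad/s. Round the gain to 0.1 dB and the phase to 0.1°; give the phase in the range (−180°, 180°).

At s = jω = j50:
quadratic: (j50)² + 11·j50 + 2500 = 0 + j550 → |·| ≈ 550, ∠ ≈ 90.00°
|T| = 25000 / 550 ≈ 45.455
Gain = 20 log₁₀(45.455) ≈ 33.15 dB
∠T = 0.00° − 90.00° = -90.00°

33.2 dB, -90.0°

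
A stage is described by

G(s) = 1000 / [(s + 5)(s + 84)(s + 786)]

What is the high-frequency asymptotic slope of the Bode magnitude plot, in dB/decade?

-60 dB/decade

Each pole contributes −20 dB/decade at high frequency; each zero contributes +20 dB/decade.
Net: 0 zero(s) − 3 pole(s) → -60 dB/decade.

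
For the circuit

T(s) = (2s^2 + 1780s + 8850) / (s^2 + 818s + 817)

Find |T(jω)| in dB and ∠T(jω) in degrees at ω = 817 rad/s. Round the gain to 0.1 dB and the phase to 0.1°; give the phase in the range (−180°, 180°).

6.4 dB, -2.6°

Substitute s = j817:
Numerator: 2(j817)^2 + 1780(j817) + 8850 = -1326128 + j1454260
Denominator: (j817)^2 + 818(j817) + 817 = -666672 + j668306
|N| = √(1326128² + 1454260²) ≈ 1.9681e+06, ∠N ≈ 132.36°
|D| = √(666672² + 668306²) ≈ 9.4397e+05, ∠D ≈ 134.93°
|T| = 1.9681e+06 / 9.4397e+05 ≈ 2.0849
Gain = 20 log₁₀(2.0849) ≈ 6.38 dB
∠T = 132.36° − 134.93° = -2.57°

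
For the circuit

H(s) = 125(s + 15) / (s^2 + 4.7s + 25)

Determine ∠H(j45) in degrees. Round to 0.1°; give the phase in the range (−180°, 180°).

-102.4°

At s = jω = j45:
zero (s+15): 15 + j45 → |·| = √(15²+45²) = √2250 ≈ 47.434, ∠ = arctan(45/15) ≈ 71.57°
quadratic: (j45)² + 4.7·j45 + 25 = -2000 + j211.5 → |·| ≈ 2011.2, ∠ ≈ 173.96°
∠H = 71.57° − 173.96° = -102.39°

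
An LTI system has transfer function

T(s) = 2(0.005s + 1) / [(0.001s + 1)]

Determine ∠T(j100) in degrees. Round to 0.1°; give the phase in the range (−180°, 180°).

20.9°

At ω = 100 rad/s:
zero (1 + j100·0.005) = 1 + j0.5 → |·| ≈ 1.118, ∠ ≈ 26.57°
pole (1 + j100·0.001) = 1 + j0.1 → |·| ≈ 1.005, ∠ ≈ 5.71°
∠T = (26.57°) − (5.71°) = 20.86°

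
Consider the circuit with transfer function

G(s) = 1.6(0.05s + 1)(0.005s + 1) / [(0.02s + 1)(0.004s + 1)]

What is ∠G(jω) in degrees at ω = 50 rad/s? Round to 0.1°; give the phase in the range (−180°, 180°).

25.9°

At ω = 50 rad/s:
zero (1 + j50·0.05) = 1 + j2.5 → |·| ≈ 2.6926, ∠ ≈ 68.20°
zero (1 + j50·0.005) = 1 + j0.25 → |·| ≈ 1.0308, ∠ ≈ 14.04°
pole (1 + j50·0.02) = 1 + j1 → |·| ≈ 1.4142, ∠ ≈ 45.00°
pole (1 + j50·0.004) = 1 + j0.2 → |·| ≈ 1.0198, ∠ ≈ 11.31°
∠G = (68.20° + 14.04°) − (45.00° + 11.31°) = 25.93°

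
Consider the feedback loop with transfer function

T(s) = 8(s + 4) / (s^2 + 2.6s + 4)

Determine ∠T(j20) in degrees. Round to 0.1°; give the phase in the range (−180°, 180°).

At s = jω = j20:
zero (s+4): 4 + j20 → |·| = √(4²+20²) = √416 ≈ 20.396, ∠ = arctan(20/4) ≈ 78.69°
quadratic: (j20)² + 2.6·j20 + 4 = -396 + j52 → |·| ≈ 399.4, ∠ ≈ 172.52°
∠T = 78.69° − 172.52° = -93.83°

-93.8°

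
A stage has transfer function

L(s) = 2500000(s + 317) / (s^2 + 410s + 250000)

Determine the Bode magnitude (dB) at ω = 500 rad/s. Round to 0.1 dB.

At s = jω = j500:
zero (s+317): 317 + j500 → |·| = √(317²+500²) = √350489 ≈ 592.02, ∠ = arctan(500/317) ≈ 57.63°
quadratic: (j500)² + 410·j500 + 250000 = 0 + j205000 → |·| ≈ 2.05e+05, ∠ ≈ 90.00°
|L| = 2500000 · 592.02 / 2.05e+05 ≈ 7219.8
Gain = 20 log₁₀(7219.8) ≈ 77.17 dB

77.2 dB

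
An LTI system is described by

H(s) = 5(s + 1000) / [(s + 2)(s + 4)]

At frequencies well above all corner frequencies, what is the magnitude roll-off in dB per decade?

Each pole contributes −20 dB/decade at high frequency; each zero contributes +20 dB/decade.
Net: 1 zero(s) − 2 pole(s) → -20 dB/decade.

-20 dB/decade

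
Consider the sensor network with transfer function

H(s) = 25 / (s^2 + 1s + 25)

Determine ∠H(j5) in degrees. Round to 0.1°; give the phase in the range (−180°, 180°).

At s = jω = j5:
quadratic: (j5)² + 1·j5 + 25 = 0 + j5 → |·| ≈ 5, ∠ ≈ 90.00°
∠H = 0.00° − 90.00° = -90.00°

-90.0°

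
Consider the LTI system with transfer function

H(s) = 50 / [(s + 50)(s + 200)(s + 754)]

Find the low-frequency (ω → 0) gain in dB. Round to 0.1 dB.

H(0) = 50 / (50·200·754) ≈ 6.6313e-06
20 log₁₀(6.6313e-06) ≈ -103.57 dB

-103.6 dB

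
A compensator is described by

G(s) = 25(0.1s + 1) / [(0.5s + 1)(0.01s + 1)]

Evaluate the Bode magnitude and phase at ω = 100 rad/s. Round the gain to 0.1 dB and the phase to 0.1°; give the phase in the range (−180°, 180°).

At ω = 100 rad/s:
zero (1 + j100·0.1) = 1 + j10 → |·| ≈ 10.05, ∠ ≈ 84.29°
pole (1 + j100·0.5) = 1 + j50 → |·| ≈ 50.01, ∠ ≈ 88.85°
pole (1 + j100·0.01) = 1 + j1 → |·| ≈ 1.4142, ∠ ≈ 45.00°
|G| = 25 · 10.05 / (50.01 · 1.4142) ≈ 3.5525
Gain = 20 log₁₀(3.5525) ≈ 11.01 dB
∠G = (84.29°) − (88.85° + 45.00°) = -49.56°

11.0 dB, -49.6°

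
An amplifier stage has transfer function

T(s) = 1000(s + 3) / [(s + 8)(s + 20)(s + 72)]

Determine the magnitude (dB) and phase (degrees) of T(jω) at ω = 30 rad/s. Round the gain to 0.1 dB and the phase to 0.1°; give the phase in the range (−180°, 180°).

At s = jω = j30:
zero (s+3): 3 + j30 → |·| = √(3²+30²) = √909 ≈ 30.15, ∠ = arctan(30/3) ≈ 84.29°
pole (s+8): 8 + j30 → |·| = √(8²+30²) = √964 ≈ 31.048, ∠ = arctan(30/8) ≈ 75.07°
pole (s+20): 20 + j30 → |·| = √(20²+30²) = √1300 ≈ 36.056, ∠ = arctan(30/20) ≈ 56.31°
pole (s+72): 72 + j30 → |·| = √(72²+30²) = √6084 ≈ 78, ∠ = arctan(30/72) ≈ 22.62°
|T| = 1000 · 30.15 / 87318 ≈ 0.34529
Gain = 20 log₁₀(0.34529) ≈ -9.24 dB
∠T = 84.29° − 154.00° = -69.71°

-9.2 dB, -69.7°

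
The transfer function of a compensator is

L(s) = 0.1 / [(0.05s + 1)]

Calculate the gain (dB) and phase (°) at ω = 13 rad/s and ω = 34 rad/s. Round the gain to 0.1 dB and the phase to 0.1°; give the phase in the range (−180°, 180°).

At ω = 13 rad/s:
pole (1 + j13·0.05) = 1 + j0.65 → |·| ≈ 1.1927, ∠ ≈ 33.02°
|L| = 0.1 · 1 / (1.1927) ≈ 0.083843
Gain = 20 log₁₀(0.083843) ≈ -21.53 dB
∠L = (0°) − (33.02°) = -33.02°

At ω = 34 rad/s:
pole (1 + j34·0.05) = 1 + j1.7 → |·| ≈ 1.9723, ∠ ≈ 59.53°
|L| = 0.1 · 1 / (1.9723) ≈ 0.050702
Gain = 20 log₁₀(0.050702) ≈ -25.90 dB
∠L = (0°) − (59.53°) = -59.53°

ω = 13: -21.5 dB, -33.0°; ω = 34: -25.9 dB, -59.5°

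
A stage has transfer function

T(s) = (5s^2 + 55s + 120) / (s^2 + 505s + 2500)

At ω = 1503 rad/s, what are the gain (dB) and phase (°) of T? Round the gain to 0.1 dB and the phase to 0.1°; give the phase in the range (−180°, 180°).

Substitute s = j1503:
Numerator: 5(j1503)^2 + 55(j1503) + 120 = -11294925 + j82665
Denominator: (j1503)^2 + 505(j1503) + 2500 = -2256509 + j759015
|N| = √(11294925² + 82665²) ≈ 1.1295e+07, ∠N ≈ 179.58°
|D| = √(2256509² + 759015²) ≈ 2.3807e+06, ∠D ≈ 161.41°
|T| = 1.1295e+07 / 2.3807e+06 ≈ 4.7444
Gain = 20 log₁₀(4.7444) ≈ 13.52 dB
∠T = 179.58° − 161.41° = 18.17°

13.5 dB, 18.2°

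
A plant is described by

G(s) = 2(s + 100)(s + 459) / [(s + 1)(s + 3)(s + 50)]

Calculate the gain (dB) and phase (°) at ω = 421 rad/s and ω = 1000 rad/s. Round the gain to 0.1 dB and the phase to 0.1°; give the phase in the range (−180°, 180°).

At s = jω = j421:
zero (s+100): 100 + j421 → |·| = √(100²+421²) = √187241 ≈ 432.71, ∠ = arctan(421/100) ≈ 76.64°
zero (s+459): 459 + j421 → |·| = √(459²+421²) = √387922 ≈ 622.83, ∠ = arctan(421/459) ≈ 42.53°
pole (s+1): 1 + j421 → |·| = √(1²+421²) = √177242 ≈ 421, ∠ = arctan(421/1) ≈ 89.86°
pole (s+3): 3 + j421 → |·| = √(3²+421²) = √177250 ≈ 421.01, ∠ = arctan(421/3) ≈ 89.59°
pole (s+50): 50 + j421 → |·| = √(50²+421²) = √179741 ≈ 423.96, ∠ = arctan(421/50) ≈ 83.23°
|G| = 2 · 2.695e+05 / 7.5145e+07 ≈ 0.0071728
Gain = 20 log₁₀(0.0071728) ≈ -42.89 dB
∠G = 119.17° − 262.68° = -143.51°

At s = jω = j1000:
zero (s+100): 100 + j1000 → |·| = √(100²+1000²) = √1010000 ≈ 1005, ∠ = arctan(1000/100) ≈ 84.29°
zero (s+459): 459 + j1000 → |·| = √(459²+1000²) = √1210681 ≈ 1100.3, ∠ = arctan(1000/459) ≈ 65.34°
pole (s+1): 1 + j1000 → |·| = √(1²+1000²) = √1000001 ≈ 1000, ∠ = arctan(1000/1) ≈ 89.94°
pole (s+3): 3 + j1000 → |·| = √(3²+1000²) = √1000009 ≈ 1000, ∠ = arctan(1000/3) ≈ 89.83°
pole (s+50): 50 + j1000 → |·| = √(50²+1000²) = √1002500 ≈ 1001.2, ∠ = arctan(1000/50) ≈ 87.14°
|G| = 2 · 1.1058e+06 / 1.0012e+09 ≈ 0.0022089
Gain = 20 log₁₀(0.0022089) ≈ -53.12 dB
∠G = 149.63° − 266.91° = -117.28°

ω = 421: -42.9 dB, -143.5°; ω = 1000: -53.1 dB, -117.3°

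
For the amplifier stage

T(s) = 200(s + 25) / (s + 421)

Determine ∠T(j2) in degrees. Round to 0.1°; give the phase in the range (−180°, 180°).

At s = jω = j2:
zero (s+25): 25 + j2 → |·| = √(25²+2²) = √629 ≈ 25.08, ∠ = arctan(2/25) ≈ 4.57°
pole (s+421): 421 + j2 → |·| = √(421²+2²) = √177245 ≈ 421, ∠ = arctan(2/421) ≈ 0.27°
∠T = 4.57° − 0.27° = 4.30°

4.3°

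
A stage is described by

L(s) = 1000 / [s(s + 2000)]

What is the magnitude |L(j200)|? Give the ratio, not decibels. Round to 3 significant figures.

0.00249

At s = jω = j200:
pole (s+2000): 2000 + j200 → |·| = √(2000²+200²) = √4040000 ≈ 2010, ∠ = arctan(200/2000) ≈ 5.71°
pole at origin: |s| = 200, ∠ = 90.00° (in denominator)
|L| = 1000 / 4.02e+05 ≈ 0.0024876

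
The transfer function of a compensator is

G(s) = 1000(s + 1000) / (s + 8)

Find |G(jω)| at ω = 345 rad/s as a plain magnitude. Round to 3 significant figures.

3.07e+03

At s = jω = j345:
zero (s+1000): 1000 + j345 → |·| = √(1000²+345²) = √1119025 ≈ 1057.8, ∠ = arctan(345/1000) ≈ 19.03°
pole (s+8): 8 + j345 → |·| = √(8²+345²) = √119089 ≈ 345.09, ∠ = arctan(345/8) ≈ 88.67°
|G| = 1000 · 1057.8 / 345.09 ≈ 3065.3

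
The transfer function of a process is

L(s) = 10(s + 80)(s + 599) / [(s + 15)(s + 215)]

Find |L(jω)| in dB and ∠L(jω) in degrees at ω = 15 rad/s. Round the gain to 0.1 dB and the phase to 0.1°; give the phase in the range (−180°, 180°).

40.6 dB, -36.9°

At s = jω = j15:
zero (s+80): 80 + j15 → |·| = √(80²+15²) = √6625 ≈ 81.394, ∠ = arctan(15/80) ≈ 10.62°
zero (s+599): 599 + j15 → |·| = √(599²+15²) = √359026 ≈ 599.19, ∠ = arctan(15/599) ≈ 1.43°
pole (s+15): 15 + j15 → |·| = √(15²+15²) = √450 ≈ 21.213, ∠ = arctan(15/15) ≈ 45.00°
pole (s+215): 215 + j15 → |·| = √(215²+15²) = √46450 ≈ 215.52, ∠ = arctan(15/215) ≈ 3.99°
|L| = 10 · 48770 / 4571.8 ≈ 106.68
Gain = 20 log₁₀(106.68) ≈ 40.56 dB
∠L = 12.05° − 48.99° = -36.94°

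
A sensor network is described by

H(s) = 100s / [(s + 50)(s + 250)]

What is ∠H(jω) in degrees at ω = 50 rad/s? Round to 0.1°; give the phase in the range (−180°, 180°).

At s = jω = j50:
zero at origin: s = j50 → |·| = 50, ∠ = 90.00°
pole (s+50): 50 + j50 → |·| = √(50²+50²) = √5000 ≈ 70.711, ∠ = arctan(50/50) ≈ 45.00°
pole (s+250): 250 + j50 → |·| = √(250²+50²) = √65000 ≈ 254.95, ∠ = arctan(50/250) ≈ 11.31°
∠H = 90.00° − 56.31° = 33.69°

33.7°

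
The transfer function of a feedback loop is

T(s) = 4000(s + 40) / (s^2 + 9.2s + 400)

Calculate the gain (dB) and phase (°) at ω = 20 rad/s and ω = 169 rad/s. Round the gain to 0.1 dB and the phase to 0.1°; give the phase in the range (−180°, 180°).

ω = 20: 59.8 dB, -63.4°; ω = 169: 27.8 dB, -100.2°

At s = jω = j20:
zero (s+40): 40 + j20 → |·| = √(40²+20²) = √2000 ≈ 44.721, ∠ = arctan(20/40) ≈ 26.57°
quadratic: (j20)² + 9.2·j20 + 400 = 0 + j184 → |·| ≈ 184, ∠ ≈ 90.00°
|T| = 4000 · 44.721 / 184 ≈ 972.2
Gain = 20 log₁₀(972.2) ≈ 59.76 dB
∠T = 26.57° − 90.00° = -63.43°

At s = jω = j169:
zero (s+40): 40 + j169 → |·| = √(40²+169²) = √30161 ≈ 173.67, ∠ = arctan(169/40) ≈ 76.68°
quadratic: (j169)² + 9.2·j169 + 400 = -28161 + j1554.8 → |·| ≈ 28204, ∠ ≈ 176.84°
|T| = 4000 · 173.67 / 28204 ≈ 24.631
Gain = 20 log₁₀(24.631) ≈ 27.83 dB
∠T = 76.68° − 176.84° = -100.16°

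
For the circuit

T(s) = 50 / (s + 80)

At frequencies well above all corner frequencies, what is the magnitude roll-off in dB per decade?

Each pole contributes −20 dB/decade at high frequency; each zero contributes +20 dB/decade.
Net: 0 zero(s) − 1 pole(s) → -20 dB/decade.

-20 dB/decade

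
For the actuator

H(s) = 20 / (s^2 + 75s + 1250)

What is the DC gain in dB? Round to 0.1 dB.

-35.9 dB

H(0) = 20 / 1250 = 0.016
20 log₁₀(0.016) ≈ -35.92 dB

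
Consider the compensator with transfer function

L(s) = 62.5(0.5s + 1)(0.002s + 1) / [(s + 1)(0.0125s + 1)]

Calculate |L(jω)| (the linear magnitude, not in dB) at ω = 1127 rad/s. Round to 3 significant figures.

At ω = 1127 rad/s:
zero (1 + j1127·0.5) = 1 + j563.5 → |·| ≈ 563.5, ∠ ≈ 89.90°
zero (1 + j1127·0.002) = 1 + j2.254 → |·| ≈ 2.4659, ∠ ≈ 66.08°
pole (1 + j1127·1) = 1 + j1127 → |·| ≈ 1127, ∠ ≈ 89.95°
pole (1 + j1127·0.0125) = 1 + j14.0875 → |·| ≈ 14.123, ∠ ≈ 85.94°
|L| = 62.5 · 563.5 · 2.4659 / (1127 · 14.123) ≈ 5.4563

5.46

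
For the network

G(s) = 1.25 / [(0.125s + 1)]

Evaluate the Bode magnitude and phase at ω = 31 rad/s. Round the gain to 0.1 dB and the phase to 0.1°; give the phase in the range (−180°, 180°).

At ω = 31 rad/s:
pole (1 + j31·0.125) = 1 + j3.875 → |·| ≈ 4.002, ∠ ≈ 75.53°
|G| = 1.25 · 1 / (4.002) ≈ 0.31234
Gain = 20 log₁₀(0.31234) ≈ -10.11 dB
∠G = (0°) − (75.53°) = -75.53°

-10.1 dB, -75.5°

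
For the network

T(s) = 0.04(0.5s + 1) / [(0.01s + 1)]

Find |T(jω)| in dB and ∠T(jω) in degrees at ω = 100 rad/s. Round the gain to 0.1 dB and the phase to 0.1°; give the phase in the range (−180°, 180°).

At ω = 100 rad/s:
zero (1 + j100·0.5) = 1 + j50 → |·| ≈ 50.01, ∠ ≈ 88.85°
pole (1 + j100·0.01) = 1 + j1 → |·| ≈ 1.4142, ∠ ≈ 45.00°
|T| = 0.04 · 50.01 / (1.4142) ≈ 1.4145
Gain = 20 log₁₀(1.4145) ≈ 3.01 dB
∠T = (88.85°) − (45.00°) = 43.85°

3.0 dB, 43.9°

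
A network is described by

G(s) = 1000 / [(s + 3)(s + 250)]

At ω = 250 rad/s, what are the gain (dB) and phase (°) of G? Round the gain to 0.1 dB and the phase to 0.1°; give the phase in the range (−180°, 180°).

At s = jω = j250:
pole (s+3): 3 + j250 → |·| = √(3²+250²) = √62509 ≈ 250.02, ∠ = arctan(250/3) ≈ 89.31°
pole (s+250): 250 + j250 → |·| = √(250²+250²) = √125000 ≈ 353.55, ∠ = arctan(250/250) ≈ 45.00°
|G| = 1000 / 88395 ≈ 0.011313
Gain = 20 log₁₀(0.011313) ≈ -38.93 dB
∠G = 0.00° − 134.31° = -134.31°

-38.9 dB, -134.3°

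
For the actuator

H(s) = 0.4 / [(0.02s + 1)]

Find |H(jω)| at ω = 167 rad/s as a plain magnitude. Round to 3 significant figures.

0.115

At ω = 167 rad/s:
pole (1 + j167·0.02) = 1 + j3.34 → |·| ≈ 3.4865, ∠ ≈ 73.33°
|H| = 0.4 · 1 / (3.4865) ≈ 0.11473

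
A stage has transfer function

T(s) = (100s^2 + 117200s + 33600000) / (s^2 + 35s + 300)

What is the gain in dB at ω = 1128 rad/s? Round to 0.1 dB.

42.1 dB

Substitute s = j1128:
Numerator: 100(j1128)^2 + 117200(j1128) + 33600000 = -93638400 + j132201600
Denominator: (j1128)^2 + 35(j1128) + 300 = -1272084 + j39480
|N| = √(93638400² + 132201600²) ≈ 1.62e+08, ∠N ≈ 125.31°
|D| = √(1272084² + 39480²) ≈ 1.2727e+06, ∠D ≈ 178.22°
|T| = 1.62e+08 / 1.2727e+06 ≈ 127.29
Gain = 20 log₁₀(127.29) ≈ 42.10 dB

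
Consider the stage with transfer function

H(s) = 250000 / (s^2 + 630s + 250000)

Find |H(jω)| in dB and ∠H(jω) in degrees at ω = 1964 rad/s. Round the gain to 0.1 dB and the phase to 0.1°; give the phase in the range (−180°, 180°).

-23.7 dB, -161.1°

At s = jω = j1964:
quadratic: (j1964)² + 630·j1964 + 250000 = -3607296 + j1237320 → |·| ≈ 3.8136e+06, ∠ ≈ 161.07°
|H| = 250000 / 3.8136e+06 ≈ 0.065555
Gain = 20 log₁₀(0.065555) ≈ -23.67 dB
∠H = 0.00° − 161.07° = -161.07°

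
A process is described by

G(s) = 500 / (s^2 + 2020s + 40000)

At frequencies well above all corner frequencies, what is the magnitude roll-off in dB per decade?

Each pole contributes −20 dB/decade at high frequency; each zero contributes +20 dB/decade.
Net: 0 zero(s) − 2 pole(s) → -40 dB/decade.

-40 dB/decade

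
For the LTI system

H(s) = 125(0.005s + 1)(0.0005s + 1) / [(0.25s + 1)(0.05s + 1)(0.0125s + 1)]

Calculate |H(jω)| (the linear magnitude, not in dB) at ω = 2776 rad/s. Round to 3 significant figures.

0.000890

At ω = 2776 rad/s:
zero (1 + j2776·0.005) = 1 + j13.88 → |·| ≈ 13.916, ∠ ≈ 85.88°
zero (1 + j2776·0.0005) = 1 + j1.388 → |·| ≈ 1.7107, ∠ ≈ 54.23°
pole (1 + j2776·0.25) = 1 + j694 → |·| ≈ 694, ∠ ≈ 89.92°
pole (1 + j2776·0.05) = 1 + j138.8 → |·| ≈ 138.8, ∠ ≈ 89.59°
pole (1 + j2776·0.0125) = 1 + j34.7 → |·| ≈ 34.714, ∠ ≈ 88.35°
|H| = 125 · 13.916 · 1.7107 / (694 · 138.8 · 34.714) ≈ 0.00088991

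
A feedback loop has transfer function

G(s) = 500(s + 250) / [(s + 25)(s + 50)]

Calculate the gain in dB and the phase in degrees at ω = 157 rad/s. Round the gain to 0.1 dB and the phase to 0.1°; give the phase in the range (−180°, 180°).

At s = jω = j157:
zero (s+250): 250 + j157 → |·| = √(250²+157²) = √87149 ≈ 295.21, ∠ = arctan(157/250) ≈ 32.13°
pole (s+25): 25 + j157 → |·| = √(25²+157²) = √25274 ≈ 158.98, ∠ = arctan(157/25) ≈ 80.95°
pole (s+50): 50 + j157 → |·| = √(50²+157²) = √27149 ≈ 164.77, ∠ = arctan(157/50) ≈ 72.33°
|G| = 500 · 295.21 / 26195 ≈ 5.6349
Gain = 20 log₁₀(5.6349) ≈ 15.02 dB
∠G = 32.13° − 153.28° = -121.15°

15.0 dB, -121.2°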